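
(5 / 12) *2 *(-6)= -5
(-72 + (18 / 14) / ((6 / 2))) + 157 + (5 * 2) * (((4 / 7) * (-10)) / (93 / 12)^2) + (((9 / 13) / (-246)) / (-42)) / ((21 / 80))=6360754874 / 75295311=84.48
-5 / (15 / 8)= -2.67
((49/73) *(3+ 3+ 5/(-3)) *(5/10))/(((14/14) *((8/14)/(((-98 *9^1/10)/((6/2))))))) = -218491/2920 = -74.83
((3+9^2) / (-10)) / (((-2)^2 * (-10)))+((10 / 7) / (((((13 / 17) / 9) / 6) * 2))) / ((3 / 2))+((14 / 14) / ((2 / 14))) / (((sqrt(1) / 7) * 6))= 42.00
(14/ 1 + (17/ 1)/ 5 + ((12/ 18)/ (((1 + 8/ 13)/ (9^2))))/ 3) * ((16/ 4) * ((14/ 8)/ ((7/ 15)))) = 2997/ 7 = 428.14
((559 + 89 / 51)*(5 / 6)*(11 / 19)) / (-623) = -786445 / 1811061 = -0.43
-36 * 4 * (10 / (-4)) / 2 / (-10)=-18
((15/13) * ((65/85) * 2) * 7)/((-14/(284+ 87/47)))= -201525/799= -252.22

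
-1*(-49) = 49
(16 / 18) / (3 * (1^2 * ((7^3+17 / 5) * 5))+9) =8 / 46845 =0.00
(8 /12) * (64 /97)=128 /291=0.44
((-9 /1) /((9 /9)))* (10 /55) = -18 /11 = -1.64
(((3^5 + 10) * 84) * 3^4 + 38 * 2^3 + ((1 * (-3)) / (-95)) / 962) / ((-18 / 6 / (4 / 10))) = -229562.13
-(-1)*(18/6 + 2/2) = 4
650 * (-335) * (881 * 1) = -191837750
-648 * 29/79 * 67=-15937.52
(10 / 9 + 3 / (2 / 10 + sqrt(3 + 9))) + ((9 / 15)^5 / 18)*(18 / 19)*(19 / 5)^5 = 150*sqrt(3) / 299 + 113099455448 / 26279296875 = 5.17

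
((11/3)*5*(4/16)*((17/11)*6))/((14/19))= 1615/28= 57.68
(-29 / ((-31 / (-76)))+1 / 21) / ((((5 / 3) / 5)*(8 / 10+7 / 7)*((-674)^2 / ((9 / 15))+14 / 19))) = -4394035 / 28094726562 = -0.00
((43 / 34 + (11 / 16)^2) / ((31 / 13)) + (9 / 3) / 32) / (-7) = -110941 / 944384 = -0.12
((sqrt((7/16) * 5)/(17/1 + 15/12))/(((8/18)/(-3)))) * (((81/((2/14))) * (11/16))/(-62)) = 168399 * sqrt(35)/289664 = 3.44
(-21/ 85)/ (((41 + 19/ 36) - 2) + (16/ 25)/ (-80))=-18900/ 3023263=-0.01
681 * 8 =5448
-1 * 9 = -9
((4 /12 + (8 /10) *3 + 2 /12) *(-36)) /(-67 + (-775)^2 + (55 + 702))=-18 /103675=-0.00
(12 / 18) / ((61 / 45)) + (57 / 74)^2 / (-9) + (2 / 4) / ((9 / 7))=2449457 / 3006324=0.81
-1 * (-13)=13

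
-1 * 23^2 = -529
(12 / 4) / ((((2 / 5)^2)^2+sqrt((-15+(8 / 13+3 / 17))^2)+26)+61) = 0.03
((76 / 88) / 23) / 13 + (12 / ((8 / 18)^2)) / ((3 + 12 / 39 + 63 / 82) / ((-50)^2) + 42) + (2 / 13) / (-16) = 848013506187 / 589043297128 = 1.44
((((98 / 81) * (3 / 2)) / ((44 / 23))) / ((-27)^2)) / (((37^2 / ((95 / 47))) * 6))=107065 / 334346303016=0.00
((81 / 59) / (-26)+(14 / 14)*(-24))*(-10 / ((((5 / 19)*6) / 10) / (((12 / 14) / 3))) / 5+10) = -117719 / 767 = -153.48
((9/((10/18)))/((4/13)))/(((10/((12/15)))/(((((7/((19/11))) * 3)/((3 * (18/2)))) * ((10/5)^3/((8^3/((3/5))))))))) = 27027/1520000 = 0.02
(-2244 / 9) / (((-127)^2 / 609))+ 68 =944928 / 16129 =58.59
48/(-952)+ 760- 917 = -18689/119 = -157.05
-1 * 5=-5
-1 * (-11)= 11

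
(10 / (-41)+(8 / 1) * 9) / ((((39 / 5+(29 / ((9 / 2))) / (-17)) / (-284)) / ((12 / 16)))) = -479384190 / 232757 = -2059.59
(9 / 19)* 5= 2.37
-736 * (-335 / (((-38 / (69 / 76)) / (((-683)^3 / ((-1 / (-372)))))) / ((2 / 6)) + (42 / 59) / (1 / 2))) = 991396836212917872 / 5724692741881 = 173179.05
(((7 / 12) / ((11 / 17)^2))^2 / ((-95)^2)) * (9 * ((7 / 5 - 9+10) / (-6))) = -4092529 / 5285401000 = -0.00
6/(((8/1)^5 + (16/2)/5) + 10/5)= 15/81929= 0.00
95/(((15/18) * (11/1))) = 10.36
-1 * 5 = -5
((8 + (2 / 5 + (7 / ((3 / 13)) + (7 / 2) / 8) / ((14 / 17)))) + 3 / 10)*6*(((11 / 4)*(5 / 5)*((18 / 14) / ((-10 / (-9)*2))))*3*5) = 59102703 / 8960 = 6596.28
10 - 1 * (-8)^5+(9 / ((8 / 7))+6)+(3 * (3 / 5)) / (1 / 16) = 1312827 / 40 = 32820.68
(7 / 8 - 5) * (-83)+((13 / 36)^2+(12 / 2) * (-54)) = 18.51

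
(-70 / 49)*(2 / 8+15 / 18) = -65 / 42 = -1.55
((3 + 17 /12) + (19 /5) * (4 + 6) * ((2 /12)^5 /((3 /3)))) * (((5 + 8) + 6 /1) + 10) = 498539 /3888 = 128.23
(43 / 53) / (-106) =-43 / 5618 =-0.01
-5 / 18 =-0.28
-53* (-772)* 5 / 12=51145 / 3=17048.33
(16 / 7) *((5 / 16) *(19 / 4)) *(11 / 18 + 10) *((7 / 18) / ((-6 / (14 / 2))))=-127015 / 7776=-16.33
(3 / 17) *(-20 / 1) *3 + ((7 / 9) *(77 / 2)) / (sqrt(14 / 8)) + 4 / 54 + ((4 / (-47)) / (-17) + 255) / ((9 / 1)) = 384425 / 21573 + 77 *sqrt(7) / 9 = 40.46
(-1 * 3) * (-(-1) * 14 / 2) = -21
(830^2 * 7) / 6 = 2411150 / 3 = 803716.67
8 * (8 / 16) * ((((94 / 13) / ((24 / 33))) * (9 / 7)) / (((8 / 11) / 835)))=42737805 / 728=58705.78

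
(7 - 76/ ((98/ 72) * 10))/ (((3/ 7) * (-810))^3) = -0.00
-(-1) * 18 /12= 3 /2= 1.50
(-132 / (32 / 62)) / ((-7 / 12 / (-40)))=-122760 / 7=-17537.14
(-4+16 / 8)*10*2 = -40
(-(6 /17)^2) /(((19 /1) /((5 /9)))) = -20 /5491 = -0.00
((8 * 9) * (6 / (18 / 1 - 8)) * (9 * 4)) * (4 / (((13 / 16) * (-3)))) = -165888 / 65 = -2552.12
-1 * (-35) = 35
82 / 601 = 0.14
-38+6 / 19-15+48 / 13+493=109670 / 247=444.01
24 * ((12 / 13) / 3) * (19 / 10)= 912 / 65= 14.03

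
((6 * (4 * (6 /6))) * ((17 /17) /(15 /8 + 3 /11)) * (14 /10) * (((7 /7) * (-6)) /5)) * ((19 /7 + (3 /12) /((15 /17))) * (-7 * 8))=3545344 /1125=3151.42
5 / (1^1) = 5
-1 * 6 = -6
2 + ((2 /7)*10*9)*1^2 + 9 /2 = 451 /14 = 32.21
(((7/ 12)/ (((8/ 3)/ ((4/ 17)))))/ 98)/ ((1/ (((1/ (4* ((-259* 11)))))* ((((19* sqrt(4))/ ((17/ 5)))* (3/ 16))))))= -0.00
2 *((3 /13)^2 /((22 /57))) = 513 /1859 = 0.28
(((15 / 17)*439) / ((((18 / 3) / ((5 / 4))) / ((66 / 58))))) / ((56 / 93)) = 33682275 / 220864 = 152.50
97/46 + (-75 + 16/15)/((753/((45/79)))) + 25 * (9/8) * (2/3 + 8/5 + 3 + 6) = 1163619441/3648536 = 318.93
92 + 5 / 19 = 1753 / 19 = 92.26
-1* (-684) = 684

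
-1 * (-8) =8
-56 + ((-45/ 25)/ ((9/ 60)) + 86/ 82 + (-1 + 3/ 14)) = -38881/ 574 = -67.74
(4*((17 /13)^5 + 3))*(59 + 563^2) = 3213061026432 /371293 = 8653707.52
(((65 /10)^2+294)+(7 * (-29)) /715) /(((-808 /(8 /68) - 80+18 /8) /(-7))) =960863 /2837835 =0.34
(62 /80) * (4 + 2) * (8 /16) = 93 /40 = 2.32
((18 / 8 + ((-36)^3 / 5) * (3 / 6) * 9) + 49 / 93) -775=-79538479 / 1860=-42762.62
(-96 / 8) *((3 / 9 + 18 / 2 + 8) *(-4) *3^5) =202176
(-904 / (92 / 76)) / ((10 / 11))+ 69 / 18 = -564163 / 690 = -817.63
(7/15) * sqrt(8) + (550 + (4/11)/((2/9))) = 14 * sqrt(2)/15 + 6068/11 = 552.96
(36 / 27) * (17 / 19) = 1.19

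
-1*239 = -239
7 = 7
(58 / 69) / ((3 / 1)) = 58 / 207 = 0.28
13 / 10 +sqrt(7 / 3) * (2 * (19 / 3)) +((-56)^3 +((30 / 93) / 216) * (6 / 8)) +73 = -3918090719 / 22320 +38 * sqrt(21) / 9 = -175522.35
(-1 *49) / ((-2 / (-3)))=-147 / 2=-73.50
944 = 944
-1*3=-3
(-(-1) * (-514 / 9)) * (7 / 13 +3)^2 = -1087624 / 1521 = -715.07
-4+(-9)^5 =-59053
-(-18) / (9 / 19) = 38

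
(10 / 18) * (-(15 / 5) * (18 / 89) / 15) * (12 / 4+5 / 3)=-28 / 267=-0.10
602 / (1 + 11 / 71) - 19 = 20592 / 41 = 502.24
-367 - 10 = -377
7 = 7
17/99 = 0.17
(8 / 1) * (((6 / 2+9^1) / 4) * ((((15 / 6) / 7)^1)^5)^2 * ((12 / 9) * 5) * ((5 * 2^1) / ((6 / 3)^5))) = 244140625 / 144627327488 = 0.00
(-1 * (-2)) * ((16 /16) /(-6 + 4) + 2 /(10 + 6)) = -3 /4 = -0.75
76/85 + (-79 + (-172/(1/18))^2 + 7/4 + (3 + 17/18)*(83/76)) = 1114560538723/116280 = 9585143.95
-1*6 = -6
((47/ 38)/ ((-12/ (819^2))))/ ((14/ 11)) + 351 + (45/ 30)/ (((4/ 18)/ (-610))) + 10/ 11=-194240603/ 3344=-58086.30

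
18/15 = 6/5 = 1.20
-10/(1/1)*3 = -30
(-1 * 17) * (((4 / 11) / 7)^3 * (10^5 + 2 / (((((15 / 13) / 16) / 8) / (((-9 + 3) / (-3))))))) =-1639241728 / 6847995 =-239.38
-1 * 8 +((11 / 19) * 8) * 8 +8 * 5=1312 / 19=69.05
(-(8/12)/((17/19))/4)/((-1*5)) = 19/510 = 0.04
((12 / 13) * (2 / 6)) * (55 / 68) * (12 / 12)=55 / 221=0.25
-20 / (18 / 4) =-40 / 9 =-4.44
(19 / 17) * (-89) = -1691 / 17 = -99.47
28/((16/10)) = 35/2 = 17.50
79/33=2.39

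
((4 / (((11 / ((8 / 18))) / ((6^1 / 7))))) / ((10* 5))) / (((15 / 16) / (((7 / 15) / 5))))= 256 / 928125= 0.00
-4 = -4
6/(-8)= -3/4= -0.75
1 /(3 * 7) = 1 /21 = 0.05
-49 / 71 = -0.69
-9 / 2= -4.50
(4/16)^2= 0.06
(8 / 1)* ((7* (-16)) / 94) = -448 / 47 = -9.53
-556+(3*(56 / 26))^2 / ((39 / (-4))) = -560.28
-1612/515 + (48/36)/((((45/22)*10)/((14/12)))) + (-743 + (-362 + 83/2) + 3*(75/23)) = -10139140733/9594450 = -1056.77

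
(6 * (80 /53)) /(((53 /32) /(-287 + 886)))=9200640 /2809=3275.41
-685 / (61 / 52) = -35620 / 61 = -583.93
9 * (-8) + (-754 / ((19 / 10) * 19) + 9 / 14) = -466199 / 5054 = -92.24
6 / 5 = 1.20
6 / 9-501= -1501 / 3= -500.33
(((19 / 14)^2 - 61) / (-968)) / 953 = 11595 / 180810784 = 0.00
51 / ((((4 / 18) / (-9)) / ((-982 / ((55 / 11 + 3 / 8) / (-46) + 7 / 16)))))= 373211064 / 59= 6325611.25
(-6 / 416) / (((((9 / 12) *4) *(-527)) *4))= 1 / 438464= 0.00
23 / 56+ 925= 51823 / 56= 925.41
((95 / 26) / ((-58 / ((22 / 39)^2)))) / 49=-11495 / 28097433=-0.00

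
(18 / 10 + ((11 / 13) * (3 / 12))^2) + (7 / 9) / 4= 248129 / 121680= 2.04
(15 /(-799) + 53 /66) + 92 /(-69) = -28955 /52734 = -0.55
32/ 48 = 2/ 3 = 0.67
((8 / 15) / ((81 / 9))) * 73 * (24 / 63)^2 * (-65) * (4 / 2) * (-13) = 1060.98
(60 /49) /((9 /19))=380 /147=2.59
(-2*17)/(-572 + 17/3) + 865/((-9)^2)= 1477897/137619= 10.74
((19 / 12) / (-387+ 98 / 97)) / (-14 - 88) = 1843 / 45827784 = 0.00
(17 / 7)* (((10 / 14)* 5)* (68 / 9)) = 28900 / 441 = 65.53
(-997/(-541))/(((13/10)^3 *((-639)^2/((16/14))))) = 7976000/3397246644519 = 0.00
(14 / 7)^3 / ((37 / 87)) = 696 / 37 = 18.81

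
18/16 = 9/8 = 1.12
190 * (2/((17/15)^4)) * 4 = 76950000/83521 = 921.33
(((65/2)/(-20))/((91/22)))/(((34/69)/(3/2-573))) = 867537/1904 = 455.64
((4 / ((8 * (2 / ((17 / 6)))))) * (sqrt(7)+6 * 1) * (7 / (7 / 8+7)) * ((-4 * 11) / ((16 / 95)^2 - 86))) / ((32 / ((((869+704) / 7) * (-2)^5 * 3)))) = -10618851100 / 8146887 - 5309425550 * sqrt(7) / 24440661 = -1878.18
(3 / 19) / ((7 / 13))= 39 / 133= 0.29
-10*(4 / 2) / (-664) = 5 / 166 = 0.03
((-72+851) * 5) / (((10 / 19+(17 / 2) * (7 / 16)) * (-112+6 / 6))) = -2368160 / 286491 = -8.27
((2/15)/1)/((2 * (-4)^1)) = -1/60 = -0.02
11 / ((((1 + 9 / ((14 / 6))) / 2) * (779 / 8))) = 616 / 13243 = 0.05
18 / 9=2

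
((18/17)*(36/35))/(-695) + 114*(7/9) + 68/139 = 110602606/1240575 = 89.15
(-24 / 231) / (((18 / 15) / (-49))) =140 / 33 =4.24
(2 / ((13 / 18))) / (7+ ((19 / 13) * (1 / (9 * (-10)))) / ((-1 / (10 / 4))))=1296 / 3295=0.39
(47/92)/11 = 0.05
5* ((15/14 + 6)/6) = 165/28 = 5.89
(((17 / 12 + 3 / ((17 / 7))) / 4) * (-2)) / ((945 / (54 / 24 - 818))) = 1765283 / 1542240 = 1.14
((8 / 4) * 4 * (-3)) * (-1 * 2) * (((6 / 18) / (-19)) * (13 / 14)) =-0.78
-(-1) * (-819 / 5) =-819 / 5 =-163.80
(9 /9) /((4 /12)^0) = 1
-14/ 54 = -7/ 27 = -0.26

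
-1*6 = -6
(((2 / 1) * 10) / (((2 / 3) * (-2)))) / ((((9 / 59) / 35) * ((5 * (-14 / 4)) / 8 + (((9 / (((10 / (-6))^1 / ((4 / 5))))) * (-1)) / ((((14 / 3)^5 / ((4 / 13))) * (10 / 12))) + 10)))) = -4511839150000 / 10242710409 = -440.49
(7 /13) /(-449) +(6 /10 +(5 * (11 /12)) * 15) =8095779 /116740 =69.35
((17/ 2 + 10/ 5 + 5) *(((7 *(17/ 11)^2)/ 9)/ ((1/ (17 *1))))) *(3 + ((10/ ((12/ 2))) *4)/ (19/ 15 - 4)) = 24520783/ 89298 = 274.59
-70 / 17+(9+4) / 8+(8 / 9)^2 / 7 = -183509 / 77112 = -2.38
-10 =-10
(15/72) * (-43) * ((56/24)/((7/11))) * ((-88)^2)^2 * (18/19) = -35456988160/19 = -1866157271.58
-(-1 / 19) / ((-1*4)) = -0.01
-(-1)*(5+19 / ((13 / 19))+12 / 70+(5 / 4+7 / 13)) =63207 / 1820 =34.73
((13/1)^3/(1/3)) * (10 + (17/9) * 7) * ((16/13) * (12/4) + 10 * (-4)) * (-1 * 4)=66686048/3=22228682.67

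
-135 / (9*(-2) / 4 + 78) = -90 / 49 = -1.84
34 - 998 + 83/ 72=-69325/ 72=-962.85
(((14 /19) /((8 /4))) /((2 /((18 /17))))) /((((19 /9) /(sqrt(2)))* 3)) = 0.04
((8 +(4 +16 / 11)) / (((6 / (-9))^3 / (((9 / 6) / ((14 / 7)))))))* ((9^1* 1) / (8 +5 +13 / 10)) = -134865 / 6292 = -21.43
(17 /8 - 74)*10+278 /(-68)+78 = -43849 /68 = -644.84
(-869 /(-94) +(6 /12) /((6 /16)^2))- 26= -11167 /846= -13.20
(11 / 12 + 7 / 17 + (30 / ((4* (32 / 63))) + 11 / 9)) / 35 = 24223 / 48960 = 0.49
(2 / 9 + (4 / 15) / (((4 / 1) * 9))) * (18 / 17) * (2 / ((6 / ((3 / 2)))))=31 / 255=0.12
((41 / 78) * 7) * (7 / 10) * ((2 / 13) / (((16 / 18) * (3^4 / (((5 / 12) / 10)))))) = 2009 / 8760960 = 0.00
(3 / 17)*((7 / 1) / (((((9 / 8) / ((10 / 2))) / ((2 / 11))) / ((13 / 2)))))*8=29120 / 561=51.91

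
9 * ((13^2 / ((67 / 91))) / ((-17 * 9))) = -15379 / 1139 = -13.50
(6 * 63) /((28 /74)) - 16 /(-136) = 16985 /17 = 999.12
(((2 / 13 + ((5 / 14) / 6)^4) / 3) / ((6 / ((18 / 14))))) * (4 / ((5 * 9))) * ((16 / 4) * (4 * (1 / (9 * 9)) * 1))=99582397 / 516067002360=0.00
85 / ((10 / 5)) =42.50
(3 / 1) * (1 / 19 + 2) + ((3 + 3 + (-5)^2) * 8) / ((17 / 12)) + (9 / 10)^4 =587449203 / 3230000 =181.87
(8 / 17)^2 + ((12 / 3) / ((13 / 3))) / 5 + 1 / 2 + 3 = 146751 / 37570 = 3.91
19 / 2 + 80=179 / 2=89.50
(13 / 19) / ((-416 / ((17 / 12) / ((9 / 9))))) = -17 / 7296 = -0.00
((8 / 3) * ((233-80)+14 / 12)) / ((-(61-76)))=740 / 27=27.41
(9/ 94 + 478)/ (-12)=-44941/ 1128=-39.84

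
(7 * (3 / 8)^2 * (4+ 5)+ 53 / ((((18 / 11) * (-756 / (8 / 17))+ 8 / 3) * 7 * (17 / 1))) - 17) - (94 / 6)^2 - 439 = -692.59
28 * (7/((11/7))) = 1372/11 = 124.73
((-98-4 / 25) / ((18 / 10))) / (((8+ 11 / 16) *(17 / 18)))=-78528 / 11815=-6.65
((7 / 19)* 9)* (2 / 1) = 126 / 19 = 6.63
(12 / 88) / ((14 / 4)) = 3 / 77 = 0.04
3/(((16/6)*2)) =0.56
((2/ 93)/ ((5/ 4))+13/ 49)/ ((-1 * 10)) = -6437/ 227850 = -0.03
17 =17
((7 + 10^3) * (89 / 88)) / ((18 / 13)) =1165099 / 1584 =735.54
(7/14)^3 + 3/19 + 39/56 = 521/532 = 0.98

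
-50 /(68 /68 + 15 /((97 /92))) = -4850 /1477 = -3.28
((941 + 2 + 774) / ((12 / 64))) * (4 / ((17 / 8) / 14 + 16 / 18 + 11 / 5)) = 184611840 / 16333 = 11303.00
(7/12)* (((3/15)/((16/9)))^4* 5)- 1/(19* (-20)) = 0.00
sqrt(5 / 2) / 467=sqrt(10) / 934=0.00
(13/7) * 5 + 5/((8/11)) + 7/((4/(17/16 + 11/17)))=19.15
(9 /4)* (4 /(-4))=-9 /4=-2.25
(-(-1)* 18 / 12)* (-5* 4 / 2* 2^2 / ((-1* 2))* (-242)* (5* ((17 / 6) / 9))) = -102850 / 9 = -11427.78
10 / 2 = 5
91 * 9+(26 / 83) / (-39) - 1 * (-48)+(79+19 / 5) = 1182491 / 1245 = 949.79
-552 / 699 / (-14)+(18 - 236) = -355466 / 1631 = -217.94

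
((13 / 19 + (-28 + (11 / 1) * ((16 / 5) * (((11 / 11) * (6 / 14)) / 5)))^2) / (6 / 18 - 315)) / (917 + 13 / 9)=-9816428367 / 4540431140000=-0.00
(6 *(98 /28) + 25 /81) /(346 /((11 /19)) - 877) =-18986 /248913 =-0.08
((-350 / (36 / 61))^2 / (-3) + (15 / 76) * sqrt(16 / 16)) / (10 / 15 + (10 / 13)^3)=-2378420823155 / 22758732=-104505.86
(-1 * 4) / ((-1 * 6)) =2 / 3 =0.67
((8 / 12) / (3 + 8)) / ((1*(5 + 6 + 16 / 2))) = 2 / 627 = 0.00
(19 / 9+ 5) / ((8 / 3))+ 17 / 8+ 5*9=1195 / 24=49.79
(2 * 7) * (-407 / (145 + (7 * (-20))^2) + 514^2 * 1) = 3698743.71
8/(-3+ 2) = -8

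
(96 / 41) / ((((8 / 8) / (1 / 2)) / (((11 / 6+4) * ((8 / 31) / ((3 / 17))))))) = 9.99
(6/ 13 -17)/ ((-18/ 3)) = 215/ 78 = 2.76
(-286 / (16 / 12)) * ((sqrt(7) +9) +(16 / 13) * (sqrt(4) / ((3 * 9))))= -35101 / 18-429 * sqrt(7) / 2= -2517.57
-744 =-744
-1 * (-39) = 39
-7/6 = -1.17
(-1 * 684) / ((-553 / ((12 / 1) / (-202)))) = -4104 / 55853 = -0.07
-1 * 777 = -777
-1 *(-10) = 10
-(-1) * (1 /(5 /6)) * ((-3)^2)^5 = 70858.80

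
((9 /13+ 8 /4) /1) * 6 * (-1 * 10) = -2100 /13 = -161.54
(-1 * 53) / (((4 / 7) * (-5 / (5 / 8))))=371 / 32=11.59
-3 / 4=-0.75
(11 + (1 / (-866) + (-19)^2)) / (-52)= -322151 / 45032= -7.15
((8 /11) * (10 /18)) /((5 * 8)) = 1 /99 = 0.01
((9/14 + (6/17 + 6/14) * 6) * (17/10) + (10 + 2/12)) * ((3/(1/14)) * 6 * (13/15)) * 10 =210002/5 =42000.40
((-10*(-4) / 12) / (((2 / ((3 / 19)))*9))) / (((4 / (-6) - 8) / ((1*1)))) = -5 / 1482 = -0.00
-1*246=-246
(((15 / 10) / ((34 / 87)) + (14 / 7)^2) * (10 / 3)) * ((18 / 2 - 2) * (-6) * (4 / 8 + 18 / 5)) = -152971 / 34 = -4499.15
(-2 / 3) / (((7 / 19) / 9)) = -114 / 7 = -16.29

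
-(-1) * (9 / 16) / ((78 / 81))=243 / 416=0.58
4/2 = 2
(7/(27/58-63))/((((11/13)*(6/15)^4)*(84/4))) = -0.25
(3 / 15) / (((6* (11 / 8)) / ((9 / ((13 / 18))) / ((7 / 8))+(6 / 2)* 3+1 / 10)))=3862 / 6825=0.57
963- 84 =879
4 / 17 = 0.24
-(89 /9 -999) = 8902 /9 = 989.11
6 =6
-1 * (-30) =30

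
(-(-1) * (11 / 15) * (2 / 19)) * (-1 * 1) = -22 / 285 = -0.08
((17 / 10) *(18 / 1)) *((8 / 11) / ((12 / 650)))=13260 / 11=1205.45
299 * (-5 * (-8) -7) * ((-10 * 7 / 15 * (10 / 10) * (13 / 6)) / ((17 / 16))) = -4788784 / 51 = -93897.73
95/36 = 2.64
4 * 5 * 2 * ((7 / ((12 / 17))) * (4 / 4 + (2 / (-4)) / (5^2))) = 5831 / 15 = 388.73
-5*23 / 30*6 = -23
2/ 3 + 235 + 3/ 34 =24047/ 102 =235.75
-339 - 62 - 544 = -945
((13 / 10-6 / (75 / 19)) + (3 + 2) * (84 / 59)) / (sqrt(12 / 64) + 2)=325616 / 89975-40702 * sqrt(3) / 89975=2.84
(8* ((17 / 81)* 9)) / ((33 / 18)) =272 / 33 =8.24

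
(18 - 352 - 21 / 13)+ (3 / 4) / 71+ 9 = -1205825 / 3692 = -326.60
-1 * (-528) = 528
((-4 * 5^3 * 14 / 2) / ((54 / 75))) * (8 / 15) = -70000 / 27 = -2592.59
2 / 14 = 1 / 7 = 0.14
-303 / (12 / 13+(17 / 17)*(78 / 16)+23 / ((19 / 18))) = -10.98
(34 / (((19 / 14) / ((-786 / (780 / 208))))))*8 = -3990784 / 95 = -42008.25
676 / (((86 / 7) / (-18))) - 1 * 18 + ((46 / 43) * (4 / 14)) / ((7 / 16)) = -2123266 / 2107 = -1007.72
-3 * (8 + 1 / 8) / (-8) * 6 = 18.28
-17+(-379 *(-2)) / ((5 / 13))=9769 / 5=1953.80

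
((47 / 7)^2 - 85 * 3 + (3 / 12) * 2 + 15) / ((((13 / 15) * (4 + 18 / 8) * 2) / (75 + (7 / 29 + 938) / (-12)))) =728613 / 12740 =57.19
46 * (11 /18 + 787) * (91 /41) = 29672461 /369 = 80413.17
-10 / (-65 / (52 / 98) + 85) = 0.27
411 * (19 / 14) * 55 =429495 / 14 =30678.21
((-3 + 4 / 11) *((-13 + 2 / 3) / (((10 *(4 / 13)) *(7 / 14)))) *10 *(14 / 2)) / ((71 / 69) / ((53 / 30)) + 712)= 119026817 / 57330108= 2.08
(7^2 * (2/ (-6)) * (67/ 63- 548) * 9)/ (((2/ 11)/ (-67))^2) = 131011819631/ 12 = 10917651635.92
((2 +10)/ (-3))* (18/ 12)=-6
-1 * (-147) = 147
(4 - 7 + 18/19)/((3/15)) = -195/19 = -10.26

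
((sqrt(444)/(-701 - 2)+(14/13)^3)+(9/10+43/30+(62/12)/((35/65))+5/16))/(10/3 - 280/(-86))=85640907/41830880 - 129 * sqrt(111)/298775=2.04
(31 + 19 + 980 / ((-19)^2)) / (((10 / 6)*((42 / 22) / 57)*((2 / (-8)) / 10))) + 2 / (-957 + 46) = -37773.84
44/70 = 22/35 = 0.63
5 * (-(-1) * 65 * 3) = 975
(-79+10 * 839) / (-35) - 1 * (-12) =-225.46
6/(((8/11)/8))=66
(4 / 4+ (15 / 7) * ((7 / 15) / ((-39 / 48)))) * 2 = -0.46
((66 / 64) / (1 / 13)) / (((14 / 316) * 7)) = 33891 / 784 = 43.23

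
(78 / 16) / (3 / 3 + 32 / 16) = 13 / 8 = 1.62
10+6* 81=496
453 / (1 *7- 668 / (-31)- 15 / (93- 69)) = 112344 / 6925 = 16.22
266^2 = 70756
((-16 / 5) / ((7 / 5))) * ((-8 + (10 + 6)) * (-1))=128 / 7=18.29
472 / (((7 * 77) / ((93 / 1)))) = 81.44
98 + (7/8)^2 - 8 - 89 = 113/64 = 1.77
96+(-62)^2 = 3940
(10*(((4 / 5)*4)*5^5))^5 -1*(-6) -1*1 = 10000000000000000000000005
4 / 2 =2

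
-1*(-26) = 26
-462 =-462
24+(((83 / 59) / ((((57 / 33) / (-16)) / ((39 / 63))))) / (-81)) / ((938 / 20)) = 21465076216 / 894299049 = 24.00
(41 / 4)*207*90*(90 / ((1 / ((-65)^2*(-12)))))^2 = 3975920187817500000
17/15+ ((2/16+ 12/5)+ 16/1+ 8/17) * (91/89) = 3732109/181560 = 20.56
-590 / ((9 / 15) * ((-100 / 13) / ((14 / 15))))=5369 / 45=119.31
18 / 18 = 1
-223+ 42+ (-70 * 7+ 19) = -652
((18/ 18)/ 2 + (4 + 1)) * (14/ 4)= 77/ 4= 19.25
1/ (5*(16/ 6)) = 3/ 40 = 0.08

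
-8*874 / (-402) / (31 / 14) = 48944 / 6231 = 7.85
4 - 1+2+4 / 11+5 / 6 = 409 / 66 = 6.20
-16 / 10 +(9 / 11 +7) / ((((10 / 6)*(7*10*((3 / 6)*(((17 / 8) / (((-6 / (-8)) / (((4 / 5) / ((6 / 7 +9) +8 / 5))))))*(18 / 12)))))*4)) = -681311 / 458150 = -1.49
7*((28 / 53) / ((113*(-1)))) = -196 / 5989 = -0.03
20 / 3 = 6.67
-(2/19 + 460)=-8742/19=-460.11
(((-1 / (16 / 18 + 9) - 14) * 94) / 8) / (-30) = 5.52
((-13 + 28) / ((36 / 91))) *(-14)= -3185 / 6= -530.83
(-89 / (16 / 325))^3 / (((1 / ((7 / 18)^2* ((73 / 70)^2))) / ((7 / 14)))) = -5158528264248125 / 10616832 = -485882065.78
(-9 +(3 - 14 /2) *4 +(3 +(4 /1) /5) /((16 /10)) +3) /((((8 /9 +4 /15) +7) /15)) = -105975 /2936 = -36.10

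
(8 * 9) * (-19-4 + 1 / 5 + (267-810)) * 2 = -407376 / 5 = -81475.20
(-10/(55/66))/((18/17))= -34/3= -11.33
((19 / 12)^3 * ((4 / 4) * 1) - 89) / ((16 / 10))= -734665 / 13824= -53.14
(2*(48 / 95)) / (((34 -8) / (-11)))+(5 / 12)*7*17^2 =12485689 / 14820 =842.49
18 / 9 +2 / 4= 5 / 2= 2.50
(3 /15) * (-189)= -189 /5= -37.80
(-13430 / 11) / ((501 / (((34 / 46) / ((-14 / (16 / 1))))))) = 1826480 / 887271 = 2.06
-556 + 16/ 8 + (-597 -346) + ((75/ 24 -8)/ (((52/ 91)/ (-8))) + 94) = -5339/ 4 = -1334.75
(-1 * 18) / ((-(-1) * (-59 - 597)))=9 / 328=0.03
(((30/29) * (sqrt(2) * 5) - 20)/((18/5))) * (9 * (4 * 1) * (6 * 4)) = -4800 + 36000 * sqrt(2)/29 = -3044.42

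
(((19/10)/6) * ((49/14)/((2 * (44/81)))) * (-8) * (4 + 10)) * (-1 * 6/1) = 75411/110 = 685.55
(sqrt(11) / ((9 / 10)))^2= 1100 / 81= 13.58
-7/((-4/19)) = 33.25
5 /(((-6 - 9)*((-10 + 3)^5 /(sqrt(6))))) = sqrt(6) /50421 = 0.00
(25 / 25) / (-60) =-1 / 60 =-0.02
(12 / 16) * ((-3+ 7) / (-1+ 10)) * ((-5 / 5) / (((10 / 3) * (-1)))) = 1 / 10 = 0.10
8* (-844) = -6752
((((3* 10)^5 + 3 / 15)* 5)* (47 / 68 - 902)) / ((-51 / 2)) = 7446613561289 / 1734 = 4294471488.63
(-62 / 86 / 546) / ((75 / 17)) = -527 / 1760850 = -0.00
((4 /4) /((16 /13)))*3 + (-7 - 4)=-137 /16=-8.56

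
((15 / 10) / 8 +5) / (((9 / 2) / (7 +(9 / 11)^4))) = 1131373 / 131769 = 8.59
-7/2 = -3.50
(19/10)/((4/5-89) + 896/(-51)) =-969/53942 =-0.02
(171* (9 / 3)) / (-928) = -513 / 928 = -0.55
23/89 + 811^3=47473644082/89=533411731.26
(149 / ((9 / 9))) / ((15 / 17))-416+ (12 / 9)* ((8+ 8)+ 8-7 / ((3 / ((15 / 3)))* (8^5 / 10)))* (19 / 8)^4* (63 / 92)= 449.96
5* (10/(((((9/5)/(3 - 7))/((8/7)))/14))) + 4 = -15964/9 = -1773.78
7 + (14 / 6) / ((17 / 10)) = 8.37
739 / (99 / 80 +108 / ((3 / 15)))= 59120 / 43299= 1.37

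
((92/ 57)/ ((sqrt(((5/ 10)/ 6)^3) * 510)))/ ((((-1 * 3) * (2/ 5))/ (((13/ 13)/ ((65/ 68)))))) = -736 * sqrt(3)/ 11115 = -0.11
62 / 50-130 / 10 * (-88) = 28631 / 25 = 1145.24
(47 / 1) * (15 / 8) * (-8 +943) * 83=54711525 / 8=6838940.62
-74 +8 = -66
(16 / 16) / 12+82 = 985 / 12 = 82.08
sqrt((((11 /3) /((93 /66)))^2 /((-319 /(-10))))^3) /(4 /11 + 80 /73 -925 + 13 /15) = -2351344600 * sqrt(3190) /1252992833851437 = -0.00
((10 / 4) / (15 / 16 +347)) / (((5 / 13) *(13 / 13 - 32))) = -104 / 172577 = -0.00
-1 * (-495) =495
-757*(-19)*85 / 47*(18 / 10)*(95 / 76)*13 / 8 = 143038935 / 1504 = 95105.67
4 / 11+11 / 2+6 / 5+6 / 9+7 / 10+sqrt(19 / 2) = sqrt(38) / 2+1391 / 165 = 11.51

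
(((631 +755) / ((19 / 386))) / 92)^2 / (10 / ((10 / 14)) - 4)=17888795001 / 1909690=9367.38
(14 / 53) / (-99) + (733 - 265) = 2455582 / 5247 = 468.00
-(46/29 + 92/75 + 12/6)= -10468/2175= -4.81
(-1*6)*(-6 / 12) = 3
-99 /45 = -11 /5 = -2.20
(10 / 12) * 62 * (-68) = -10540 / 3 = -3513.33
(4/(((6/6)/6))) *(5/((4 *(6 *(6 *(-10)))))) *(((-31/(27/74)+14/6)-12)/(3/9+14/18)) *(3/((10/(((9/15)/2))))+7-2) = 260099/7200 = 36.12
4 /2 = 2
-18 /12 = -3 /2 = -1.50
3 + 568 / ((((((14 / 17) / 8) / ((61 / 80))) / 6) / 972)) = 858785433 / 35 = 24536726.66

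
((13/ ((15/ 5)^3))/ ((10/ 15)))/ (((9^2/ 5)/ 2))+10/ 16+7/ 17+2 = 309917/ 99144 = 3.13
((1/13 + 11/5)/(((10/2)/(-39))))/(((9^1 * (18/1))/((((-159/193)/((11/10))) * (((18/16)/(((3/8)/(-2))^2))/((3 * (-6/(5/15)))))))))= -125504/2579445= -0.05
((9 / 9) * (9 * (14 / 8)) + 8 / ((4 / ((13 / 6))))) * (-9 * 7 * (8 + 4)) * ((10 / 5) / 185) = -30366 / 185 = -164.14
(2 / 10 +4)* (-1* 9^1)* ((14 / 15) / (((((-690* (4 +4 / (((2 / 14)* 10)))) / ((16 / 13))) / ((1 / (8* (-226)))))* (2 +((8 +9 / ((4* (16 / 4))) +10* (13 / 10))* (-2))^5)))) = 2408448 / 70183339856380493275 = 0.00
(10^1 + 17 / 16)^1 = 177 / 16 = 11.06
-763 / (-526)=763 / 526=1.45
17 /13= 1.31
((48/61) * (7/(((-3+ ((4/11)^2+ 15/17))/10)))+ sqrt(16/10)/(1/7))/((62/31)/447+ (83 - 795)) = 55168740/1415833973 - 447 * sqrt(10)/113665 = 0.03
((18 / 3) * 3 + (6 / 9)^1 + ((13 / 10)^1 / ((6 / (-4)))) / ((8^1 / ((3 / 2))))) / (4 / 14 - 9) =-31087 / 14640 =-2.12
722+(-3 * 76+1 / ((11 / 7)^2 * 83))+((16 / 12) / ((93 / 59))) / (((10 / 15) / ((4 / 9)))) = 4157340863 / 8405991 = 494.57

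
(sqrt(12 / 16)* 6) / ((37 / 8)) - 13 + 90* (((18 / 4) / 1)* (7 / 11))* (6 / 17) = 24* sqrt(3) / 37 + 14579 / 187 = 79.09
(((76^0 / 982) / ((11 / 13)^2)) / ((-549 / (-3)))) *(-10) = -845 / 10872213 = -0.00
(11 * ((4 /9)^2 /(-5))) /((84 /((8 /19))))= -352 /161595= -0.00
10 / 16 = 5 / 8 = 0.62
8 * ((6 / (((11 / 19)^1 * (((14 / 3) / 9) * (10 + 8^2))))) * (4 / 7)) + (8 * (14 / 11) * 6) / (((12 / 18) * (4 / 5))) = 2309004 / 19943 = 115.78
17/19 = 0.89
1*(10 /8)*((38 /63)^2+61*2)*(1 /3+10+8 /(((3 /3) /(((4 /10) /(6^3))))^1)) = 339234907 /214326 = 1582.80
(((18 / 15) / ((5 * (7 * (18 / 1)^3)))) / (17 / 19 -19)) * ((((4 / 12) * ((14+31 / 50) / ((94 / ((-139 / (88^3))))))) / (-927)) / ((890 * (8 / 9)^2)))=-44897 / 8523660152615731200000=-0.00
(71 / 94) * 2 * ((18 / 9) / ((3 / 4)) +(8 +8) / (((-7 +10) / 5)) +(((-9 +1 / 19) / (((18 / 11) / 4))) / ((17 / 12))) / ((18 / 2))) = 1005928 / 24111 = 41.72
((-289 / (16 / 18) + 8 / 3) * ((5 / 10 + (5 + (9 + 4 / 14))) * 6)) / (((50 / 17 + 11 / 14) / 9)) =-245101869 / 3548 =-69081.70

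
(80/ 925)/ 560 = 1/ 6475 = 0.00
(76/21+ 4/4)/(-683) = -0.01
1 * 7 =7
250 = 250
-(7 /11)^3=-343 /1331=-0.26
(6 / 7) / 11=6 / 77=0.08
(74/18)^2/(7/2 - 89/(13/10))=-35594/136809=-0.26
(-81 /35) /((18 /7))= -9 /10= -0.90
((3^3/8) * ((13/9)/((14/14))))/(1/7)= 273/8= 34.12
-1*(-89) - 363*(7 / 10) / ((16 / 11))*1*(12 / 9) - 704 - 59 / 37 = -1257289 / 1480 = -849.52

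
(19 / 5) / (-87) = -19 / 435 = -0.04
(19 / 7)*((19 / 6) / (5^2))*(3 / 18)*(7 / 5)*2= 361 / 2250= 0.16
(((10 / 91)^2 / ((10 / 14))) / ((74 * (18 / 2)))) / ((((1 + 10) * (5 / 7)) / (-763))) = -1526 / 619047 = -0.00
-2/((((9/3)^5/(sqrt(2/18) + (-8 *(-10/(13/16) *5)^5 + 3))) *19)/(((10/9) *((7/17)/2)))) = -550502400259905100/786845239479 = -699632.37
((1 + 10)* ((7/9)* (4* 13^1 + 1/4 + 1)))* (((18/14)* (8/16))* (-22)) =-25773/4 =-6443.25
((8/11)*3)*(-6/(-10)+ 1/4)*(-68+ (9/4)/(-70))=-126.17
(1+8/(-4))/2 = -1/2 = -0.50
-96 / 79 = -1.22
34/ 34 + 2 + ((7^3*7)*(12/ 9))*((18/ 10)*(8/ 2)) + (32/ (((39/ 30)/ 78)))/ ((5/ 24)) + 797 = 165328/ 5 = 33065.60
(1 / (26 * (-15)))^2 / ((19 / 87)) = 0.00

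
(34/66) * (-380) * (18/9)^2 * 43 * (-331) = 367780720/33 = 11144870.30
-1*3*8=-24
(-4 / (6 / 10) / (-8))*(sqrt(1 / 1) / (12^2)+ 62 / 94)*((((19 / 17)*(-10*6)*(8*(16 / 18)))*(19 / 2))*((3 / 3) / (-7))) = 162847100 / 453033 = 359.46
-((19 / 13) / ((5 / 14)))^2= -70756 / 4225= -16.75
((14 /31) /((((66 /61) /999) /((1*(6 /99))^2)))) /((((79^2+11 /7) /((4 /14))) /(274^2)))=4744502896 /901511589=5.26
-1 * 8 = -8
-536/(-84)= 134/21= 6.38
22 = 22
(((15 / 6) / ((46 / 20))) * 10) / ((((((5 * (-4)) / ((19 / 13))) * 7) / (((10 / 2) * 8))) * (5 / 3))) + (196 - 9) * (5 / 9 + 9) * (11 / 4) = 185025343 / 37674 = 4911.22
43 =43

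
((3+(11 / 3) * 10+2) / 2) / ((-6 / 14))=-875 / 18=-48.61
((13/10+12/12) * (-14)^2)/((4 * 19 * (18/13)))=14651/3420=4.28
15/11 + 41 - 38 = 48/11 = 4.36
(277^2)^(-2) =1 / 5887339441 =0.00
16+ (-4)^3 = -48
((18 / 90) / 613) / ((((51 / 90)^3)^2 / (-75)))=-10935000000 / 14796329797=-0.74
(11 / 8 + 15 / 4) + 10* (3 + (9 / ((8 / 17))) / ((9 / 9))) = 226.38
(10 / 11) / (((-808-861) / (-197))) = 1970 / 18359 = 0.11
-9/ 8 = -1.12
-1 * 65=-65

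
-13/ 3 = -4.33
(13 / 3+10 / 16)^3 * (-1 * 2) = -1685159 / 6912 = -243.80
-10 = -10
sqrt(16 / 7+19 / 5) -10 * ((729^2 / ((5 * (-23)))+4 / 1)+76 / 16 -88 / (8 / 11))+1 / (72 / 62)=sqrt(7455) / 35+39193895 / 828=47338.09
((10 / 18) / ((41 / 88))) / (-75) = -88 / 5535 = -0.02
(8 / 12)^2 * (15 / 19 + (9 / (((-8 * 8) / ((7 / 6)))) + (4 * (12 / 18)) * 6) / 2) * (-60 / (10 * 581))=-42353 / 1059744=-0.04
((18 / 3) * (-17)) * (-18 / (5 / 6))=11016 / 5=2203.20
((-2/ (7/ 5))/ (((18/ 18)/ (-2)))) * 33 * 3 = 1980/ 7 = 282.86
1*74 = 74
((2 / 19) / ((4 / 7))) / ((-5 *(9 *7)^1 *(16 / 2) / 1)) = -1 / 13680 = -0.00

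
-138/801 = -46/267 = -0.17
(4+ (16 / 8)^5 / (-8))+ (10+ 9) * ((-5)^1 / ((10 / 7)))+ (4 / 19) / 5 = -12627 / 190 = -66.46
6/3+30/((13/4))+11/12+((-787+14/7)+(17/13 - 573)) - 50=-217549/156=-1394.54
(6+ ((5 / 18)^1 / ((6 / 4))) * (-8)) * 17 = 2074 / 27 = 76.81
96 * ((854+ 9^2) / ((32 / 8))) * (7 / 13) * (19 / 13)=2984520 / 169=17659.88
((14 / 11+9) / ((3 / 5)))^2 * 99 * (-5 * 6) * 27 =-258572250 / 11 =-23506568.18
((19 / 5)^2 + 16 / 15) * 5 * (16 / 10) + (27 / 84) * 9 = 266587 / 2100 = 126.95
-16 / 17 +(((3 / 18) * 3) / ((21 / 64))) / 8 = -268 / 357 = -0.75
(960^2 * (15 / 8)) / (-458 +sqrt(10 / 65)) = -1028851200 / 272693-172800 * sqrt(26) / 272693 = -3776.16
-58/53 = -1.09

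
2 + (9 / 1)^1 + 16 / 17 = 203 / 17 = 11.94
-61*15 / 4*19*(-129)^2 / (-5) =57860757 / 4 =14465189.25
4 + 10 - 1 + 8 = 21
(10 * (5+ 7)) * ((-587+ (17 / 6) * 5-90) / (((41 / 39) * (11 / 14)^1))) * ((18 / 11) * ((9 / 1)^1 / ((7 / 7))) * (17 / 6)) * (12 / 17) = -343193760 / 121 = -2836312.07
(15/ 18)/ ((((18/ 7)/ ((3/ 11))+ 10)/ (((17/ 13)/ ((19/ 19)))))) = 0.06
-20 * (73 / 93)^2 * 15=-532900 / 2883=-184.84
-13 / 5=-2.60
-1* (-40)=40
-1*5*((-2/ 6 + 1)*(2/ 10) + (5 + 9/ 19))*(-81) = 43146/ 19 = 2270.84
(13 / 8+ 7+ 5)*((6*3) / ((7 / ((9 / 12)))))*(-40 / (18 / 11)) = -17985 / 28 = -642.32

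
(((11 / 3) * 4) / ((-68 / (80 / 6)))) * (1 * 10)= -4400 / 153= -28.76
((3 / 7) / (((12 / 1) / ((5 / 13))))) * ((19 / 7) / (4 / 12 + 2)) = 285 / 17836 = 0.02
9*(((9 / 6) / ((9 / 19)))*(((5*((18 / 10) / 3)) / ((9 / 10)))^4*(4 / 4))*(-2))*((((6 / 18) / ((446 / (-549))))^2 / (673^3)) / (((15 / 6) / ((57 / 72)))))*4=-671640500 / 136426088701737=-0.00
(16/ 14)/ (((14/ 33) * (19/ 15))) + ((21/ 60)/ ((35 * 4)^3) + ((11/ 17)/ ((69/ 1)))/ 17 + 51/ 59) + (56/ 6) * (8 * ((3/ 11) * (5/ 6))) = 38481528300292471/ 1927796972640000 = 19.96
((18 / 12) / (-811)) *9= -27 / 1622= -0.02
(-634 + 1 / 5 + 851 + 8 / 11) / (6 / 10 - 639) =-5993 / 17556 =-0.34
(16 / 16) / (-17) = -1 / 17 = -0.06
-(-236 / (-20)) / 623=-59 / 3115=-0.02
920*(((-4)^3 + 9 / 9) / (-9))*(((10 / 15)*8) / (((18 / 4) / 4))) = 824320 / 27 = 30530.37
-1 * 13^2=-169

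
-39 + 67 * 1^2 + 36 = 64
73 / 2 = 36.50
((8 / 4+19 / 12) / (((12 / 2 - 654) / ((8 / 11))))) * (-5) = 215 / 10692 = 0.02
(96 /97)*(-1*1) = -96 /97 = -0.99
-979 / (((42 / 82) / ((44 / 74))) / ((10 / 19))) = -8830580 / 14763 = -598.16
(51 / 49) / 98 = 51 / 4802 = 0.01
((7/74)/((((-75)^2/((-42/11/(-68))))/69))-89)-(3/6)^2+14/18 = -3443281058/38919375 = -88.47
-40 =-40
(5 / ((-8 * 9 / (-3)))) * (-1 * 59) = -295 / 24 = -12.29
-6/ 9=-2/ 3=-0.67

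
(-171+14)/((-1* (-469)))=-157/469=-0.33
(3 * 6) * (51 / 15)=306 / 5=61.20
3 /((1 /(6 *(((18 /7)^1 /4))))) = 81 /7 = 11.57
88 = 88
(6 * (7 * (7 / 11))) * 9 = 2646 / 11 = 240.55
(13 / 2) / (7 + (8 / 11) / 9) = 1287 / 1402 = 0.92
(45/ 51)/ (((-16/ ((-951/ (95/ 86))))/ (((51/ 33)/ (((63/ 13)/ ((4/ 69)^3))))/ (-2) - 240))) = -93095681511214/ 8170347339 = -11394.34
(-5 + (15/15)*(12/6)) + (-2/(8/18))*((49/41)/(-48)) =-3789/1312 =-2.89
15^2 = 225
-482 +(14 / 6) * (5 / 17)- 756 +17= -62236 / 51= -1220.31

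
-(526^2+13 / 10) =-2766773 / 10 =-276677.30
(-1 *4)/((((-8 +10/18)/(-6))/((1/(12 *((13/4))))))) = -72/871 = -0.08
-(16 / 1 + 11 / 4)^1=-75 / 4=-18.75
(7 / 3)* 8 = 56 / 3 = 18.67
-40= -40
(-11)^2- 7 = 114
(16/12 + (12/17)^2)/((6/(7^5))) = 13344758/2601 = 5130.63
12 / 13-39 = -495 / 13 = -38.08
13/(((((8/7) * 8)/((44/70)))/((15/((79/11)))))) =4719/2528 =1.87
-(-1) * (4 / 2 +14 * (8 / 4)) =30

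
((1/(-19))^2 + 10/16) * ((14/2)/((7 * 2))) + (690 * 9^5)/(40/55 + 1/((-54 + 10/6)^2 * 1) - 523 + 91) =-63808622553317399/675415156432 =-94473.19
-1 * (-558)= 558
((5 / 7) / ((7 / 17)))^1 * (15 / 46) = 0.57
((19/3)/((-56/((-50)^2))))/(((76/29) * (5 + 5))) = -3625/336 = -10.79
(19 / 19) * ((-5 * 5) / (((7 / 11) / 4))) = -1100 / 7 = -157.14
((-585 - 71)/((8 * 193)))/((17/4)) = -328/3281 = -0.10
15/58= 0.26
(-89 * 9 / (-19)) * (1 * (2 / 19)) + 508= 184990 / 361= 512.44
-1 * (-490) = 490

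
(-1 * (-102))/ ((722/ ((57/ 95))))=153/ 1805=0.08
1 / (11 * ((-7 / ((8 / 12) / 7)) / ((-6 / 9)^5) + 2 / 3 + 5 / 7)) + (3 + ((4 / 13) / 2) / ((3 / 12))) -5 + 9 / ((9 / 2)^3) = -11198828086 / 8710381251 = -1.29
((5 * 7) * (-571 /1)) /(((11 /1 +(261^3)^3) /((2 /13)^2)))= -19985 /237460446091544495102972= -0.00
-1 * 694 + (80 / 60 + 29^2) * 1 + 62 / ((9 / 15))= 755 / 3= 251.67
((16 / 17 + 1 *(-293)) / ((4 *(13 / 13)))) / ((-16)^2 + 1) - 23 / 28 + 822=50210831 / 61166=820.89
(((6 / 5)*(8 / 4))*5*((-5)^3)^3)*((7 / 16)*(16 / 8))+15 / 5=-41015619 / 2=-20507809.50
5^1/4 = 5/4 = 1.25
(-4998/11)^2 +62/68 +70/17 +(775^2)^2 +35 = 1484127956516067/4114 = 360750597111.34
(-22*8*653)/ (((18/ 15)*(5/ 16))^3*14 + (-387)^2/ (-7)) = 205950976/ 38339541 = 5.37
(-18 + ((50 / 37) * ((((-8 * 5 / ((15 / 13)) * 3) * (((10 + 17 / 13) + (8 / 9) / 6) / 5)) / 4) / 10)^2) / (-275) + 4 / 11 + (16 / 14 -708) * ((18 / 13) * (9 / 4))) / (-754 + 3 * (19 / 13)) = 37461494108762 / 12649746965625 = 2.96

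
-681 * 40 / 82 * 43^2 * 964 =-24276778320 / 41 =-592116544.39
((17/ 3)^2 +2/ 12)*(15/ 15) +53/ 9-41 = -17/ 6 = -2.83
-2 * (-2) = 4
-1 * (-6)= 6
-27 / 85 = -0.32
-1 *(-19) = 19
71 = 71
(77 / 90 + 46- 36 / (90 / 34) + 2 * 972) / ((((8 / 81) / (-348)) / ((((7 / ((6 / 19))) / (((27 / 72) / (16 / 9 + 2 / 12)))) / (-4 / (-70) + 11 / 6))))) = -423575205.65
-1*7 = -7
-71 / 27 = -2.63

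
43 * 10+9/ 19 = 8179/ 19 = 430.47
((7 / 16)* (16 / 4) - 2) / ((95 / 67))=-67 / 380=-0.18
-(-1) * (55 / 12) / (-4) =-1.15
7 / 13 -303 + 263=-513 / 13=-39.46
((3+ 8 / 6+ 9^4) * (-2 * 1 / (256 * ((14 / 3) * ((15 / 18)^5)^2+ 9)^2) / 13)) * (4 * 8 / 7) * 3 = -40506579357457711104 / 71217554576519988091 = -0.57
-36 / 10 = -18 / 5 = -3.60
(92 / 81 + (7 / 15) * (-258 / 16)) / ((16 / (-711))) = 1635379 / 5760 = 283.92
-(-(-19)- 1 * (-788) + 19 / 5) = -4054 / 5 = -810.80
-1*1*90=-90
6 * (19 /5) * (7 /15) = 10.64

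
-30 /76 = -0.39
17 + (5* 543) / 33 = 1092 / 11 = 99.27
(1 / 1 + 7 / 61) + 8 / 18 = 1.56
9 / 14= 0.64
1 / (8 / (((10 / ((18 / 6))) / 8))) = 5 / 96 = 0.05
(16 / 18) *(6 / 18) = 8 / 27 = 0.30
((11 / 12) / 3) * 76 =209 / 9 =23.22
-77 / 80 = -0.96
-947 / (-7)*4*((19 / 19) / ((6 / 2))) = 3788 / 21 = 180.38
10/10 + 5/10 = 3/2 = 1.50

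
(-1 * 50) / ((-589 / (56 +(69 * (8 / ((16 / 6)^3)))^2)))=76.69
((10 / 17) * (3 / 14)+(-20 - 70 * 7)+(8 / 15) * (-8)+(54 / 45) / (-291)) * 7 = -89021591 / 24735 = -3599.01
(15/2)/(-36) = -5/24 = -0.21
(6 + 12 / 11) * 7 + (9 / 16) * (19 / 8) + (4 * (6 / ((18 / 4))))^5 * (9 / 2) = 740135267 / 38016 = 19469.05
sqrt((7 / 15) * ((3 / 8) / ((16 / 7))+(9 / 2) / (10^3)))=sqrt(12586) / 400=0.28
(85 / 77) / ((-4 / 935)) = -7225 / 28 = -258.04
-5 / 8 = -0.62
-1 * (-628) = 628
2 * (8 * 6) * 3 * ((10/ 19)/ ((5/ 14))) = 8064/ 19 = 424.42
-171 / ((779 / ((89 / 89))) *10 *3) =-3 / 410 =-0.01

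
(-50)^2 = 2500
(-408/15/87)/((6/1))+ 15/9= 2107/1305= 1.61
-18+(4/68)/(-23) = -7039/391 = -18.00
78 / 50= 39 / 25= 1.56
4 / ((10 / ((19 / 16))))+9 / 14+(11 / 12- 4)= -1651 / 840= -1.97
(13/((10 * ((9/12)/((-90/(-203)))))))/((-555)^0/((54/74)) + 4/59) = 248508/465073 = 0.53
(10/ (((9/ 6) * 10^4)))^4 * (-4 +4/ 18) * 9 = -17/ 2531250000000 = -0.00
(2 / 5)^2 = 4 / 25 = 0.16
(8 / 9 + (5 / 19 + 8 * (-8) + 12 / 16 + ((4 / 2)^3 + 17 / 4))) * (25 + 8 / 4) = -25572 / 19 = -1345.89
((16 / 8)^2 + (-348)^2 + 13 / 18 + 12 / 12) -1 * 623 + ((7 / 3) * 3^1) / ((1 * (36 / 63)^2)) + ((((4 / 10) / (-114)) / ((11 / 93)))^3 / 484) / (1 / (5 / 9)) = 120508.16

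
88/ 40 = 2.20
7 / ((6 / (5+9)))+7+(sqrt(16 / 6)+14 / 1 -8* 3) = 2* sqrt(6) / 3+40 / 3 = 14.97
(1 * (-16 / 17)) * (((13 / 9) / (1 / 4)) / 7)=-832 / 1071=-0.78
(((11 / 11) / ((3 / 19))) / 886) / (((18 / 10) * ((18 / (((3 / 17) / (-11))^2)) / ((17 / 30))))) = 19 / 590490648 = 0.00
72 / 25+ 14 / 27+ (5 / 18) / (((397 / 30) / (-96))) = 370718 / 267975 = 1.38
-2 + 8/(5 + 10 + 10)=-42/25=-1.68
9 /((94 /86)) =387 /47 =8.23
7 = 7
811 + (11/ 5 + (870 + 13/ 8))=67393/ 40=1684.82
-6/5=-1.20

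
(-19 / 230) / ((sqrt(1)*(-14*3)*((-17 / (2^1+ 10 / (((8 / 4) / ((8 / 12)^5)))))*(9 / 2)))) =-361 / 5281605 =-0.00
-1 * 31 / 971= -31 / 971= -0.03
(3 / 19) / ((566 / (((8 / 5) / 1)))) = 12 / 26885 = 0.00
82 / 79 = 1.04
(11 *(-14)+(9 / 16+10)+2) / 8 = -2263 / 128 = -17.68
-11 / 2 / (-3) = 1.83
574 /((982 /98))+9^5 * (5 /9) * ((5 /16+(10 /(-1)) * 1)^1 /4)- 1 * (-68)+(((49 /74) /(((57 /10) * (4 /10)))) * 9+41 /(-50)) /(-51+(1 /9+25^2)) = -79324.32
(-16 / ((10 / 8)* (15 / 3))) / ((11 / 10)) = -128 / 55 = -2.33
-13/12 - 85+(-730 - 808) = -19489/12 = -1624.08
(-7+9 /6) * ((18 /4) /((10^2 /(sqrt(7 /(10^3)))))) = -99 * sqrt(70) /40000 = -0.02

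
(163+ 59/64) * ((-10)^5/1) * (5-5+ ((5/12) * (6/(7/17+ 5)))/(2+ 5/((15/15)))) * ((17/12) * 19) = -300031671875/10304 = -29117980.58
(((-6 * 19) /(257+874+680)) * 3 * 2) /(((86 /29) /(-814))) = 8073252 /77873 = 103.67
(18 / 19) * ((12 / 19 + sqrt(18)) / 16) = 27 / 722 + 27 * sqrt(2) / 152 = 0.29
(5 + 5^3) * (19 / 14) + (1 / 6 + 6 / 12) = 3719 / 21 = 177.10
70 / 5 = 14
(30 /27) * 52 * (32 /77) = 16640 /693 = 24.01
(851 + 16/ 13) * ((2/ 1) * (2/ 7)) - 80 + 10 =37946/ 91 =416.99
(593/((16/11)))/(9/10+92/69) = 97845/536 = 182.55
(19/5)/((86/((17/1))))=323/430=0.75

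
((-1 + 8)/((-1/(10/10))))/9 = -7/9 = -0.78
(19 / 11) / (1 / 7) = 133 / 11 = 12.09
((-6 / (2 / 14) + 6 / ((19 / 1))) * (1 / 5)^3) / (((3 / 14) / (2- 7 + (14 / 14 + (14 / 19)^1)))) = 229152 / 45125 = 5.08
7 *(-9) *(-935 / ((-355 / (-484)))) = 5702004 / 71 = 80309.92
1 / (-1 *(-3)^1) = 1 / 3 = 0.33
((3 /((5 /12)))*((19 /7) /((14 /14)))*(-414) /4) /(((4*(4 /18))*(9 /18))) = -318573 /70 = -4551.04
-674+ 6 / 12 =-1347 / 2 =-673.50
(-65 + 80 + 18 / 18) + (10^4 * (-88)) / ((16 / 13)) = -714984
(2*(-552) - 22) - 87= -1213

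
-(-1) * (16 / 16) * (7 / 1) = 7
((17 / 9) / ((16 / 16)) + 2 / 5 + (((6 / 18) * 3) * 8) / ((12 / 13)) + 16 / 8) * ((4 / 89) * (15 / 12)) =583 / 801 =0.73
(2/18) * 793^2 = 628849/9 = 69872.11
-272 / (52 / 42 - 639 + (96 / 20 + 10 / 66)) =6545 / 15227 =0.43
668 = 668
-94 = -94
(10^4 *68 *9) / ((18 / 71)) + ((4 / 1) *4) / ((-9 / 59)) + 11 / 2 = 434518211 / 18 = 24139900.61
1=1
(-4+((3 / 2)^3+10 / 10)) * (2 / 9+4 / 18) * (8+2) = 5 / 3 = 1.67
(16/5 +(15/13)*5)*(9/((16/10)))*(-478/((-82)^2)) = -1254033/349648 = -3.59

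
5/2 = 2.50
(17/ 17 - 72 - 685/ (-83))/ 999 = -1736/ 27639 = -0.06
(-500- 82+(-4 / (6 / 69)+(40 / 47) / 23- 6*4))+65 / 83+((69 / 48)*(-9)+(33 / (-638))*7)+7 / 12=-663.90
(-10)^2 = 100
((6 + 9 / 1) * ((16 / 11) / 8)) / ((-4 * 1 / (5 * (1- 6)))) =375 / 22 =17.05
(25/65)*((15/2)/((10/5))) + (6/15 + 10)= 3079/260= 11.84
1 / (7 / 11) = 11 / 7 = 1.57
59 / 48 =1.23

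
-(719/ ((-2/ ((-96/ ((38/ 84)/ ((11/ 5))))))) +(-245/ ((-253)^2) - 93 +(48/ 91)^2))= -8446872288661706/ 50355560255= -167744.58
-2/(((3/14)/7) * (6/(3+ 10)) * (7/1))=-20.22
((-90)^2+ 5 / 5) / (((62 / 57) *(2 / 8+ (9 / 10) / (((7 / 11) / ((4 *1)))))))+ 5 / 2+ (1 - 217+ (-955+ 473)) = 28984913 / 51274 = 565.29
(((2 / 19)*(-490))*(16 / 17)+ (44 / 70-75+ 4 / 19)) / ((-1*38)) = 1387189 / 429590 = 3.23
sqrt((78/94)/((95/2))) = sqrt(348270)/4465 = 0.13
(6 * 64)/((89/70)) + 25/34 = 916145/3026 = 302.76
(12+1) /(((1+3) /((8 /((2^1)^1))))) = 13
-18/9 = -2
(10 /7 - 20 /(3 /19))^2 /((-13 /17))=-117587300 /5733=-20510.61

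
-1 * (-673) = 673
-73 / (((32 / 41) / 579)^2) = -41138428833 / 1024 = -40174246.91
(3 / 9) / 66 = 1 / 198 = 0.01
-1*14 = -14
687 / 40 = 17.18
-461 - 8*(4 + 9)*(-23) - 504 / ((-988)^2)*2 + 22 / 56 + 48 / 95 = 16500835319 / 8541260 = 1931.90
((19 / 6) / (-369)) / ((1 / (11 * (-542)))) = 56639 / 1107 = 51.16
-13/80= -0.16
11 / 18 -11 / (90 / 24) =-209 / 90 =-2.32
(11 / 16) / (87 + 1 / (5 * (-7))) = 385 / 48704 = 0.01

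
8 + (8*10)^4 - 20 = 40959988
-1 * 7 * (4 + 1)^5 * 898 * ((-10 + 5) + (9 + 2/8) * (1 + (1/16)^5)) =-175083064209375/2097152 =-83486110.79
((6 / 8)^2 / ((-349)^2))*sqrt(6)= 9*sqrt(6) / 1948816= 0.00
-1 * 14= -14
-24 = -24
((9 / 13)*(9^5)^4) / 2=109418989131512359209 / 26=4208422658904321508.04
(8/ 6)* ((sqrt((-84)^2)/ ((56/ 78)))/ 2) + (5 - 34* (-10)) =423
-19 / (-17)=19 / 17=1.12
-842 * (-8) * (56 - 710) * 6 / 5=-26432064 / 5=-5286412.80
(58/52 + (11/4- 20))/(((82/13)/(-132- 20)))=15941/41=388.80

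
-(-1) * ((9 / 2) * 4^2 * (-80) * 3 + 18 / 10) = -86391 / 5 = -17278.20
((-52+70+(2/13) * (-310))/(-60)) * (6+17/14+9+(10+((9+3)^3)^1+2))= 4745291/5460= 869.10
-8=-8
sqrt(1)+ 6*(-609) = -3653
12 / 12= 1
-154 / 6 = -25.67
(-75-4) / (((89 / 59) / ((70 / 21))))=-46610 / 267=-174.57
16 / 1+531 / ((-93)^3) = 16.00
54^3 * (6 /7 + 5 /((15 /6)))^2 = 62985600 /49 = 1285420.41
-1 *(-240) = 240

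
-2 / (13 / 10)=-20 / 13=-1.54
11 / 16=0.69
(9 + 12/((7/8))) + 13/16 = 2635/112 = 23.53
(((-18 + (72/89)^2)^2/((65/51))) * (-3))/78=-481366336518/53017193645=-9.08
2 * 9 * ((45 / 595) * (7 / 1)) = 162 / 17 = 9.53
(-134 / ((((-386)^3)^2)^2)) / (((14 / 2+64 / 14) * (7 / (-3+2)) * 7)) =67 / 3101706636601841583675517109385216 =0.00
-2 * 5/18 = -5/9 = -0.56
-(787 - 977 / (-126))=-100139 / 126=-794.75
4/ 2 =2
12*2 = 24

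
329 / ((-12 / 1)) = -329 / 12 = -27.42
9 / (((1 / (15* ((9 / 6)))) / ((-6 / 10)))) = -243 / 2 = -121.50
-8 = -8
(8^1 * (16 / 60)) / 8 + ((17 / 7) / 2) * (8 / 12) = 113 / 105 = 1.08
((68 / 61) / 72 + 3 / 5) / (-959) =-3379 / 5264910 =-0.00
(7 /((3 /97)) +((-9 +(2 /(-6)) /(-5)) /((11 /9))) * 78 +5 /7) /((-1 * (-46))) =-198118 /26565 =-7.46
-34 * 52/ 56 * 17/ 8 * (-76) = 71383/ 14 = 5098.79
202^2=40804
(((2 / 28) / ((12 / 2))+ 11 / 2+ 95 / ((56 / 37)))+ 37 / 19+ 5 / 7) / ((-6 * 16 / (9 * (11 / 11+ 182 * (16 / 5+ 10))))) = -544237913 / 34048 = -15984.43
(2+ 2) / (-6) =-2 / 3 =-0.67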